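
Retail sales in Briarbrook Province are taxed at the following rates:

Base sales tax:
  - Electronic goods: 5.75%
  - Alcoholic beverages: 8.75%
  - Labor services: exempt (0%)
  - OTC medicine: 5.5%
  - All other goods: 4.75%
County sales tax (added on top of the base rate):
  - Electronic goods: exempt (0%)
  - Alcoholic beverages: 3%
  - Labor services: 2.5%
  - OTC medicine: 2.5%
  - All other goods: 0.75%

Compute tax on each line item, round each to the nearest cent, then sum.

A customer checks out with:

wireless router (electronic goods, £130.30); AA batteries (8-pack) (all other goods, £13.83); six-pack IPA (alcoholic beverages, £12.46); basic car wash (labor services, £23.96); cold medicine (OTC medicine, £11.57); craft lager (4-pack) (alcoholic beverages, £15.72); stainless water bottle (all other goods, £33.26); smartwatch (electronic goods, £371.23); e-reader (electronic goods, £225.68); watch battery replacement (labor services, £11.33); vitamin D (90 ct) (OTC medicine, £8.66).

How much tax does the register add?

£50.22

Wireless router £130.30: electronic goods → 5.75% + 0% county = 5.75% → £7.49
AA batteries (8-pack) £13.83: all other goods → 4.75% + 0.75% county = 5.5% → £0.76
Six-pack IPA £12.46: alcoholic beverages → 8.75% + 3% county = 11.75% → £1.46
Basic car wash £23.96: labor services → 0% + 2.5% county = 2.5% → £0.60
Cold medicine £11.57: OTC medicine → 5.5% + 2.5% county = 8% → £0.93
Craft lager (4-pack) £15.72: alcoholic beverages → 8.75% + 3% county = 11.75% → £1.85
Stainless water bottle £33.26: all other goods → 4.75% + 0.75% county = 5.5% → £1.83
Smartwatch £371.23: electronic goods → 5.75% + 0% county = 5.75% → £21.35
E-reader £225.68: electronic goods → 5.75% + 0% county = 5.75% → £12.98
Watch battery replacement £11.33: labor services → 0% + 2.5% county = 2.5% → £0.28
Vitamin D (90 ct) £8.66: OTC medicine → 5.5% + 2.5% county = 8% → £0.69
Total tax = £7.49 + £0.76 + £1.46 + £0.60 + £0.93 + £1.85 + £1.83 + £21.35 + £12.98 + £0.28 + £0.69 = £50.22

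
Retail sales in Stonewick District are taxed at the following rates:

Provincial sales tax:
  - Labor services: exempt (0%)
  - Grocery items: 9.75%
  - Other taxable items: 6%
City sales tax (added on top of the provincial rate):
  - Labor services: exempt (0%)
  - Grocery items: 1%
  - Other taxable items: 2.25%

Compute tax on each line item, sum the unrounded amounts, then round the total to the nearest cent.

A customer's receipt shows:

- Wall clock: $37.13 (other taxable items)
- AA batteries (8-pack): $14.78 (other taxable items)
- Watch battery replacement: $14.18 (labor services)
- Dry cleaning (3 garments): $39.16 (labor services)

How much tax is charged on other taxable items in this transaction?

$4.28

Wall clock $37.13: other taxable items → 6% + 2.25% city = 8.25% → $3.063225
AA batteries (8-pack) $14.78: other taxable items → 6% + 2.25% city = 8.25% → $1.21935
Tax on other taxable items: unrounded sum = $4.282575 → $4.28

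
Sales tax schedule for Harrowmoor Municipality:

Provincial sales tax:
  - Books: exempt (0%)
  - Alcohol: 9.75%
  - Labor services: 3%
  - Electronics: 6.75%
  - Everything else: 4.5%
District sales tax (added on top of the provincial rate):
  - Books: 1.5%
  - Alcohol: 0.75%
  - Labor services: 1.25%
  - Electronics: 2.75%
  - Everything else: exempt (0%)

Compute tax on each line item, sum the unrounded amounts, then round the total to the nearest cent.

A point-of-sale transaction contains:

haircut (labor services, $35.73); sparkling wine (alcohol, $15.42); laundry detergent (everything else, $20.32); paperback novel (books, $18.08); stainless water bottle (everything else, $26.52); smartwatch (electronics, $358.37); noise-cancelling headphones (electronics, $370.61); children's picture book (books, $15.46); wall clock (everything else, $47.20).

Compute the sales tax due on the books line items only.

$0.50

Paperback novel $18.08: books → 0% + 1.5% district = 1.5% → $0.2712
Children's picture book $15.46: books → 0% + 1.5% district = 1.5% → $0.2319
Tax on books: unrounded sum = $0.5031 → $0.50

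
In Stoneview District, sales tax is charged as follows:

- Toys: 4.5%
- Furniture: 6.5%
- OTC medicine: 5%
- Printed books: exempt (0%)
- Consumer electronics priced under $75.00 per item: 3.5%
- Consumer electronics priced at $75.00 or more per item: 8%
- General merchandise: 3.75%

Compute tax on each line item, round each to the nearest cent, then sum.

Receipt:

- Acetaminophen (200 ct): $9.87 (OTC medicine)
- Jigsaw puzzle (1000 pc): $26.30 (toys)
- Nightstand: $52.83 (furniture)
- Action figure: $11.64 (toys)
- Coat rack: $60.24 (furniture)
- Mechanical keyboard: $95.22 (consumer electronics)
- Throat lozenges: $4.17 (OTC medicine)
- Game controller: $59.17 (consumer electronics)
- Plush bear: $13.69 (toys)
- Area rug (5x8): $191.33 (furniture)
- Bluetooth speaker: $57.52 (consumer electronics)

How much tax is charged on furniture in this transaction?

$19.79

Nightstand $52.83: furniture → 6.5% → $3.43
Coat rack $60.24: furniture → 6.5% → $3.92
Area rug (5x8) $191.33: furniture → 6.5% → $12.44
Tax on furniture = $3.43 + $3.92 + $12.44 = $19.79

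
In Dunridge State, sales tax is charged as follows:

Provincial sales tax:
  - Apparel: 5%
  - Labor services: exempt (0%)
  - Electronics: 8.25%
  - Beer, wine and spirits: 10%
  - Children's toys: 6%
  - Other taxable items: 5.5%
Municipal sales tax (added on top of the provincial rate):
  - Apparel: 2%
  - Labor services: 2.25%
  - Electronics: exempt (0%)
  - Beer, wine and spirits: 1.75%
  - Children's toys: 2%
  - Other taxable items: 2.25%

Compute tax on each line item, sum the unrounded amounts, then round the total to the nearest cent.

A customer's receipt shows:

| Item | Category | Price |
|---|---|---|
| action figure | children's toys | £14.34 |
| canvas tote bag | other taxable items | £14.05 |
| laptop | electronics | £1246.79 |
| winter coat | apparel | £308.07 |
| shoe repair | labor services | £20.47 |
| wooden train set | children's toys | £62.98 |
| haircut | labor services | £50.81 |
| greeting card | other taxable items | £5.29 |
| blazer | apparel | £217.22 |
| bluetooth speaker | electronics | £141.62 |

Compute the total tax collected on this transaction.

£160.60

Action figure £14.34: children's toys → 6% + 2% municipal = 8% → £1.1472
Canvas tote bag £14.05: other taxable items → 5.5% + 2.25% municipal = 7.75% → £1.088875
Laptop £1246.79: electronics → 8.25% + 0% municipal = 8.25% → £102.860175
Winter coat £308.07: apparel → 5% + 2% municipal = 7% → £21.5649
Shoe repair £20.47: labor services → 0% + 2.25% municipal = 2.25% → £0.460575
Wooden train set £62.98: children's toys → 6% + 2% municipal = 8% → £5.0384
Haircut £50.81: labor services → 0% + 2.25% municipal = 2.25% → £1.143225
Greeting card £5.29: other taxable items → 5.5% + 2.25% municipal = 7.75% → £0.409975
Blazer £217.22: apparel → 5% + 2% municipal = 7% → £15.2054
Bluetooth speaker £141.62: electronics → 8.25% + 0% municipal = 8.25% → £11.68365
Unrounded tax sum = £160.602375 → £160.60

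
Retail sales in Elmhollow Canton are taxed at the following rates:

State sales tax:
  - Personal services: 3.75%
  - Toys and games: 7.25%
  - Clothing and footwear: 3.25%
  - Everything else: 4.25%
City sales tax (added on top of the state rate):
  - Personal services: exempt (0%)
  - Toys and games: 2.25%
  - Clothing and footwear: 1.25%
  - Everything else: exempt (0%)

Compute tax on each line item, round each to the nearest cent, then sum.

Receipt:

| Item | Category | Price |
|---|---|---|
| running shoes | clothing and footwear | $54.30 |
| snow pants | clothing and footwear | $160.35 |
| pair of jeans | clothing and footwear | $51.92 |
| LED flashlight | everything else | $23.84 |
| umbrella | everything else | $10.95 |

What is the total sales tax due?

Running shoes $54.30: clothing and footwear → 3.25% + 1.25% city = 4.5% → $2.44
Snow pants $160.35: clothing and footwear → 3.25% + 1.25% city = 4.5% → $7.22
Pair of jeans $51.92: clothing and footwear → 3.25% + 1.25% city = 4.5% → $2.34
LED flashlight $23.84: everything else → 4.25% + 0% city = 4.25% → $1.01
Umbrella $10.95: everything else → 4.25% + 0% city = 4.25% → $0.47
Total tax = $2.44 + $7.22 + $2.34 + $1.01 + $0.47 = $13.48

$13.48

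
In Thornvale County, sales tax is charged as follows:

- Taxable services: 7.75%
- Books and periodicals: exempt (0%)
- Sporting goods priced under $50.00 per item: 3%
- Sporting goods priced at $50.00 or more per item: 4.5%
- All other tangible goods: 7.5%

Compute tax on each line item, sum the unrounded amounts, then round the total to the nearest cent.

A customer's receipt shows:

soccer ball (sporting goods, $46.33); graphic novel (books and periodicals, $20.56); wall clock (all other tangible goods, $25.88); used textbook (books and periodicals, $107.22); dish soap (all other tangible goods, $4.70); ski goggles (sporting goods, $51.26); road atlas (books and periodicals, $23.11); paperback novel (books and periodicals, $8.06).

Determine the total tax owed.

Soccer ball $46.33: sporting goods, under $50.00 → 3% → $1.3899
Graphic novel $20.56: books and periodicals → 0% → $0.00
Wall clock $25.88: all other tangible goods → 7.5% → $1.941
Used textbook $107.22: books and periodicals → 0% → $0.00
Dish soap $4.70: all other tangible goods → 7.5% → $0.3525
Ski goggles $51.26: sporting goods, $50.00 or more → 4.5% → $2.3067
Road atlas $23.11: books and periodicals → 0% → $0.00
Paperback novel $8.06: books and periodicals → 0% → $0.00
Unrounded tax sum = $5.9901 → $5.99

$5.99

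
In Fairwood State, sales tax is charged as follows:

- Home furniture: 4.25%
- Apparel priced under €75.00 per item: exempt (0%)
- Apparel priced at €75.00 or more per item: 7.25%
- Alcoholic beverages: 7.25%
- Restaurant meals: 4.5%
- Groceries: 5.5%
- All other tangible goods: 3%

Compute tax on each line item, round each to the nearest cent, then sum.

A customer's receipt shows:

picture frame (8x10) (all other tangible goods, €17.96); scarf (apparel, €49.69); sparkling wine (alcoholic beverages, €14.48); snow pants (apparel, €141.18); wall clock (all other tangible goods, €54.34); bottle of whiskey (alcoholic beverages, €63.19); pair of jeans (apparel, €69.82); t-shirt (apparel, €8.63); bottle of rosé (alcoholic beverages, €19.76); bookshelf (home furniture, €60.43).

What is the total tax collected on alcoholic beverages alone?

Sparkling wine €14.48: alcoholic beverages → 7.25% → €1.05
Bottle of whiskey €63.19: alcoholic beverages → 7.25% → €4.58
Bottle of rosé €19.76: alcoholic beverages → 7.25% → €1.43
Tax on alcoholic beverages = €1.05 + €4.58 + €1.43 = €7.06

€7.06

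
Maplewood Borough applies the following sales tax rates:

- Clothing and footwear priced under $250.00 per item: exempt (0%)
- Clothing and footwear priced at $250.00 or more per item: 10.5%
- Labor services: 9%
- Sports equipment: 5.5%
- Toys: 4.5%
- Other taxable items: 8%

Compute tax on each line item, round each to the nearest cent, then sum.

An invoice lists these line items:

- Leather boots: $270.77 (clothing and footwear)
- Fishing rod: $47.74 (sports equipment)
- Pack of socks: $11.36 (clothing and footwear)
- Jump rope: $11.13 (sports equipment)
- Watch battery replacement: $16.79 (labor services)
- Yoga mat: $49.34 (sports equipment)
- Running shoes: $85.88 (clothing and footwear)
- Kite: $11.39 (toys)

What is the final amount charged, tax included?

Leather boots $270.77: clothing and footwear, $250.00 or more → 10.5% → $28.43
Fishing rod $47.74: sports equipment → 5.5% → $2.63
Pack of socks $11.36: clothing and footwear, under $250.00 → 0% → $0.00
Jump rope $11.13: sports equipment → 5.5% → $0.61
Watch battery replacement $16.79: labor services → 9% → $1.51
Yoga mat $49.34: sports equipment → 5.5% → $2.71
Running shoes $85.88: clothing and footwear, under $250.00 → 0% → $0.00
Kite $11.39: toys → 4.5% → $0.51
Subtotal = $504.40; tax = $36.40; total due = $540.80

$540.80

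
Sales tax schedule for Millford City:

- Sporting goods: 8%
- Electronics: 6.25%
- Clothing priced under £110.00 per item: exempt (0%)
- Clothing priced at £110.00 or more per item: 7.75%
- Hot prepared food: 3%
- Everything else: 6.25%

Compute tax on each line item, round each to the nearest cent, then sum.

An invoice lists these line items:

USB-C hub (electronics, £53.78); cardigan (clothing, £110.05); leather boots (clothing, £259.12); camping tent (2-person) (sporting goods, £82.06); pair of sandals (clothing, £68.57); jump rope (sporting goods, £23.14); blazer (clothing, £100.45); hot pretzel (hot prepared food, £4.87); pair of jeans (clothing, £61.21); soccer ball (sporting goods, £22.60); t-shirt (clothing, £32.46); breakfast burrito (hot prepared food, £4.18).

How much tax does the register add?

£42.47

USB-C hub £53.78: electronics → 6.25% → £3.36
Cardigan £110.05: clothing, £110.00 or more → 7.75% → £8.53
Leather boots £259.12: clothing, £110.00 or more → 7.75% → £20.08
Camping tent (2-person) £82.06: sporting goods → 8% → £6.56
Pair of sandals £68.57: clothing, under £110.00 → 0% → £0.00
Jump rope £23.14: sporting goods → 8% → £1.85
Blazer £100.45: clothing, under £110.00 → 0% → £0.00
Hot pretzel £4.87: hot prepared food → 3% → £0.15
Pair of jeans £61.21: clothing, under £110.00 → 0% → £0.00
Soccer ball £22.60: sporting goods → 8% → £1.81
T-shirt £32.46: clothing, under £110.00 → 0% → £0.00
Breakfast burrito £4.18: hot prepared food → 3% → £0.13
Total tax = £3.36 + £8.53 + £20.08 + £6.56 + £1.85 + £0.15 + £1.81 + £0.13 = £42.47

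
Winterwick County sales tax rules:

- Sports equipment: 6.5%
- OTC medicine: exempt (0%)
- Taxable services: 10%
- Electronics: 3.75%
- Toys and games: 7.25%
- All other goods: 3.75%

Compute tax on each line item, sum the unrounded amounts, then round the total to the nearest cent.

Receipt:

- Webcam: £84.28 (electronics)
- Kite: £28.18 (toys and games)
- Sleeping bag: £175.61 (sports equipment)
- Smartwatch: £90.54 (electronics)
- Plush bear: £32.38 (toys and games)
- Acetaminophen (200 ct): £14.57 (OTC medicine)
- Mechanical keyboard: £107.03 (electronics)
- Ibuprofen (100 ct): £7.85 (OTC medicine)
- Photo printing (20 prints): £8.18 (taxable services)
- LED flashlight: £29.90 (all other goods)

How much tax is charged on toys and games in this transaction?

£4.39

Kite £28.18: toys and games → 7.25% → £2.04305
Plush bear £32.38: toys and games → 7.25% → £2.34755
Tax on toys and games: unrounded sum = £4.3906 → £4.39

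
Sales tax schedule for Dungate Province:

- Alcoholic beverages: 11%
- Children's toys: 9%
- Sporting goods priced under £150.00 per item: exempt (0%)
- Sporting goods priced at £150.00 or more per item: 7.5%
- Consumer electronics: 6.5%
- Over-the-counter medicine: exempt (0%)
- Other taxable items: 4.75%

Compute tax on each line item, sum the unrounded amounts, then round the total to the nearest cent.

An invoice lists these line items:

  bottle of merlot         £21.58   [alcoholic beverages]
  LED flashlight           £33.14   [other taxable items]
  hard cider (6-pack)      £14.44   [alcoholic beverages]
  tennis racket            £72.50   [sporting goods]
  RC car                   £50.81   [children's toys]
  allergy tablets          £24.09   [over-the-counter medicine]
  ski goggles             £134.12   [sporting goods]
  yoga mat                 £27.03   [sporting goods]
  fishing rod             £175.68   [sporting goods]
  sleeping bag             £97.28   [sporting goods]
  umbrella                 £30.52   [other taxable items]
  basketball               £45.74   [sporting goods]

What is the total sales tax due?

Bottle of merlot £21.58: alcoholic beverages → 11% → £2.3738
LED flashlight £33.14: other taxable items → 4.75% → £1.57415
Hard cider (6-pack) £14.44: alcoholic beverages → 11% → £1.5884
Tennis racket £72.50: sporting goods, under £150.00 → 0% → £0.00
RC car £50.81: children's toys → 9% → £4.5729
Allergy tablets £24.09: over-the-counter medicine → 0% → £0.00
Ski goggles £134.12: sporting goods, under £150.00 → 0% → £0.00
Yoga mat £27.03: sporting goods, under £150.00 → 0% → £0.00
Fishing rod £175.68: sporting goods, £150.00 or more → 7.5% → £13.176
Sleeping bag £97.28: sporting goods, under £150.00 → 0% → £0.00
Umbrella £30.52: other taxable items → 4.75% → £1.4497
Basketball £45.74: sporting goods, under £150.00 → 0% → £0.00
Unrounded tax sum = £24.73495 → £24.73

£24.73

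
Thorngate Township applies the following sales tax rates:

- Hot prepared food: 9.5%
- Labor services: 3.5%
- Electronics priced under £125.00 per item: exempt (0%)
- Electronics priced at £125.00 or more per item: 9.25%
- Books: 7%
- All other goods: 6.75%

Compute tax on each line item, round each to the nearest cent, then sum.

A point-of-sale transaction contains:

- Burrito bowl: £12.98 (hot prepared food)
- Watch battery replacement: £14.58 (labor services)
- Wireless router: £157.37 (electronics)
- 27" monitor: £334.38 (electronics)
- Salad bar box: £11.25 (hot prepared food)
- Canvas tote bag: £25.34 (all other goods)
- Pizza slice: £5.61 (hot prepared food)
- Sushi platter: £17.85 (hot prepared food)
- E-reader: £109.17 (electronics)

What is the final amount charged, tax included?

£740.77

Burrito bowl £12.98: hot prepared food → 9.5% → £1.23
Watch battery replacement £14.58: labor services → 3.5% → £0.51
Wireless router £157.37: electronics, £125.00 or more → 9.25% → £14.56
27" monitor £334.38: electronics, £125.00 or more → 9.25% → £30.93
Salad bar box £11.25: hot prepared food → 9.5% → £1.07
Canvas tote bag £25.34: all other goods → 6.75% → £1.71
Pizza slice £5.61: hot prepared food → 9.5% → £0.53
Sushi platter £17.85: hot prepared food → 9.5% → £1.70
E-reader £109.17: electronics, under £125.00 → 0% → £0.00
Subtotal = £688.53; tax = £52.24; total due = £740.77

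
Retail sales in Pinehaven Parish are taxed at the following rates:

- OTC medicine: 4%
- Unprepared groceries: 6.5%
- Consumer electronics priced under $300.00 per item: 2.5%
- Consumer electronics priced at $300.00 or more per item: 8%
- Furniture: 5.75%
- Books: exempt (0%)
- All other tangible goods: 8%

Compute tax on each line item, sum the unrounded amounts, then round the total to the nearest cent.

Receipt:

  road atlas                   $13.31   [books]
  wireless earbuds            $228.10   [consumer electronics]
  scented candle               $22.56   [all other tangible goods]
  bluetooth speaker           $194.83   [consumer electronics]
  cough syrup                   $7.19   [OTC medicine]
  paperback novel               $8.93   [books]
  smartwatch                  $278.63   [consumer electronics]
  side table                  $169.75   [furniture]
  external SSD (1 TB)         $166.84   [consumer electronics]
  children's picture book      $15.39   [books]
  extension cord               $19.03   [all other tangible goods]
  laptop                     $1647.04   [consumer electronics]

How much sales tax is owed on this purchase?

Road atlas $13.31: books → 0% → $0.00
Wireless earbuds $228.10: consumer electronics, under $300.00 → 2.5% → $5.7025
Scented candle $22.56: all other tangible goods → 8% → $1.8048
Bluetooth speaker $194.83: consumer electronics, under $300.00 → 2.5% → $4.87075
Cough syrup $7.19: OTC medicine → 4% → $0.2876
Paperback novel $8.93: books → 0% → $0.00
Smartwatch $278.63: consumer electronics, under $300.00 → 2.5% → $6.96575
Side table $169.75: furniture → 5.75% → $9.760625
External SSD (1 TB) $166.84: consumer electronics, under $300.00 → 2.5% → $4.171
Children's picture book $15.39: books → 0% → $0.00
Extension cord $19.03: all other tangible goods → 8% → $1.5224
Laptop $1647.04: consumer electronics, $300.00 or more → 8% → $131.7632
Unrounded tax sum = $166.848625 → $166.85

$166.85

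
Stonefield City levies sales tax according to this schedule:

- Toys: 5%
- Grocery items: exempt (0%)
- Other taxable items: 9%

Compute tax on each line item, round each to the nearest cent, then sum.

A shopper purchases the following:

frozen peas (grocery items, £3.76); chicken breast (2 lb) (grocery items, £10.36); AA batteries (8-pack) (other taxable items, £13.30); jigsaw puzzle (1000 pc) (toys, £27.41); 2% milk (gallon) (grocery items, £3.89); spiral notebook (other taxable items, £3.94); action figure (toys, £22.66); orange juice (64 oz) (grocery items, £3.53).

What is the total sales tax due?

£4.05

Frozen peas £3.76: grocery items → 0% → £0.00
Chicken breast (2 lb) £10.36: grocery items → 0% → £0.00
AA batteries (8-pack) £13.30: other taxable items → 9% → £1.20
Jigsaw puzzle (1000 pc) £27.41: toys → 5% → £1.37
2% milk (gallon) £3.89: grocery items → 0% → £0.00
Spiral notebook £3.94: other taxable items → 9% → £0.35
Action figure £22.66: toys → 5% → £1.13
Orange juice (64 oz) £3.53: grocery items → 0% → £0.00
Total tax = £1.20 + £1.37 + £0.35 + £1.13 = £4.05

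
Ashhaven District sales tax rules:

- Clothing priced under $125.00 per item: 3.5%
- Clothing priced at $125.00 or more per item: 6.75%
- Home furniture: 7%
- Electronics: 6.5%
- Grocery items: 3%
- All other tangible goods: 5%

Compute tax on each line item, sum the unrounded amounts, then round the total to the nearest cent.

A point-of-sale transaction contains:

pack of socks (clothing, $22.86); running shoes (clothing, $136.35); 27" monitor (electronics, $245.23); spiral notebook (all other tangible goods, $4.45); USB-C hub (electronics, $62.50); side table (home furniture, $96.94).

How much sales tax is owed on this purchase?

$37.01

Pack of socks $22.86: clothing, under $125.00 → 3.5% → $0.8001
Running shoes $136.35: clothing, $125.00 or more → 6.75% → $9.203625
27" monitor $245.23: electronics → 6.5% → $15.93995
Spiral notebook $4.45: all other tangible goods → 5% → $0.2225
USB-C hub $62.50: electronics → 6.5% → $4.0625
Side table $96.94: home furniture → 7% → $6.7858
Unrounded tax sum = $37.014475 → $37.01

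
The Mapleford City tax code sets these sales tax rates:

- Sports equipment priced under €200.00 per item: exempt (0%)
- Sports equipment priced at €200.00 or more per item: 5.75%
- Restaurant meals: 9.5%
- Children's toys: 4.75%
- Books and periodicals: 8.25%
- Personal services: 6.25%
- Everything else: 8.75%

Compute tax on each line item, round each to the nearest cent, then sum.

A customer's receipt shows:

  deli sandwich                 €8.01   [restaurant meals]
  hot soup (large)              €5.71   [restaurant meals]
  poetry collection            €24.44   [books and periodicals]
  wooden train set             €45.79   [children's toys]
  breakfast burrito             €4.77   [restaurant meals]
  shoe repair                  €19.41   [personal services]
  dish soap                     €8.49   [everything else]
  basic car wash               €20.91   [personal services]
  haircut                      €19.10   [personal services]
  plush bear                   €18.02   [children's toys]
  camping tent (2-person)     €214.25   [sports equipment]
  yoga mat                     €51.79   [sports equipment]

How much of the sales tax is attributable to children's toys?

€3.04

Wooden train set €45.79: children's toys → 4.75% → €2.18
Plush bear €18.02: children's toys → 4.75% → €0.86
Tax on children's toys = €2.18 + €0.86 = €3.04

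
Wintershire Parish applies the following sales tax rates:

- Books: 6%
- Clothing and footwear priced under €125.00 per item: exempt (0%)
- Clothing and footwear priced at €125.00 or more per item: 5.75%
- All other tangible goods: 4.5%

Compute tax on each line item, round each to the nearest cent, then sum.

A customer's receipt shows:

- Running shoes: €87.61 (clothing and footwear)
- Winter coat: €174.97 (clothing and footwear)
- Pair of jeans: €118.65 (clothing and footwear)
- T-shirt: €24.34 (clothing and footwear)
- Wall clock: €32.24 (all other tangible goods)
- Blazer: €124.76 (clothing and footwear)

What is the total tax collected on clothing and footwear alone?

€10.06

Running shoes €87.61: clothing and footwear, under €125.00 → 0% → €0.00
Winter coat €174.97: clothing and footwear, €125.00 or more → 5.75% → €10.06
Pair of jeans €118.65: clothing and footwear, under €125.00 → 0% → €0.00
T-shirt €24.34: clothing and footwear, under €125.00 → 0% → €0.00
Blazer €124.76: clothing and footwear, under €125.00 → 0% → €0.00
Tax on clothing and footwear = €0.00 + €10.06 + €0.00 + €0.00 + €0.00 = €10.06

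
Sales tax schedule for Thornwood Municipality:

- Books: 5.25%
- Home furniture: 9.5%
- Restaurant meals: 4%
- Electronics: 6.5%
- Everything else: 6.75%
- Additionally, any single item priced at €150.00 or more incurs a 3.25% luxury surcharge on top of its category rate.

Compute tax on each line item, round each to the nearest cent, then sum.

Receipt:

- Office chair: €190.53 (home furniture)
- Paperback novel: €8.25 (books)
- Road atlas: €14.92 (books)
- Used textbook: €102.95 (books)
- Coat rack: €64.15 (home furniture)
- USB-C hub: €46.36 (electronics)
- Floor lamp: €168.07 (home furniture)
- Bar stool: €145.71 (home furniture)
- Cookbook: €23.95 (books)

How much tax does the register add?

Office chair €190.53: home furniture → 9.5% + 3.25% surcharge = 12.75% → €24.29
Paperback novel €8.25: books → 5.25% → €0.43
Road atlas €14.92: books → 5.25% → €0.78
Used textbook €102.95: books → 5.25% → €5.40
Coat rack €64.15: home furniture → 9.5% → €6.09
USB-C hub €46.36: electronics → 6.5% → €3.01
Floor lamp €168.07: home furniture → 9.5% + 3.25% surcharge = 12.75% → €21.43
Bar stool €145.71: home furniture → 9.5% → €13.84
Cookbook €23.95: books → 5.25% → €1.26
Total tax = €24.29 + €0.43 + €0.78 + €5.40 + €6.09 + €3.01 + €21.43 + €13.84 + €1.26 = €76.53

€76.53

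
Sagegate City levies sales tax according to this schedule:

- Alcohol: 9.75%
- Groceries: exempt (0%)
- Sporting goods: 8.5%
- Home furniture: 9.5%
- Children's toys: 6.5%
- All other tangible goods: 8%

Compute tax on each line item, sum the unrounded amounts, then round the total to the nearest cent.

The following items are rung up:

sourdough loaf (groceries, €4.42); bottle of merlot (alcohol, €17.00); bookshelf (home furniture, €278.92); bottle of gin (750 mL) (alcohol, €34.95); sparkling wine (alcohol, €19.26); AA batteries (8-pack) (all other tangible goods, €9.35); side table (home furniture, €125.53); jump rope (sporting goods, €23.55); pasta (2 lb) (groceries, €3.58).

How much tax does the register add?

Sourdough loaf €4.42: groceries → 0% → €0.00
Bottle of merlot €17.00: alcohol → 9.75% → €1.6575
Bookshelf €278.92: home furniture → 9.5% → €26.4974
Bottle of gin (750 mL) €34.95: alcohol → 9.75% → €3.407625
Sparkling wine €19.26: alcohol → 9.75% → €1.87785
AA batteries (8-pack) €9.35: all other tangible goods → 8% → €0.748
Side table €125.53: home furniture → 9.5% → €11.92535
Jump rope €23.55: sporting goods → 8.5% → €2.00175
Pasta (2 lb) €3.58: groceries → 0% → €0.00
Unrounded tax sum = €48.115475 → €48.12

€48.12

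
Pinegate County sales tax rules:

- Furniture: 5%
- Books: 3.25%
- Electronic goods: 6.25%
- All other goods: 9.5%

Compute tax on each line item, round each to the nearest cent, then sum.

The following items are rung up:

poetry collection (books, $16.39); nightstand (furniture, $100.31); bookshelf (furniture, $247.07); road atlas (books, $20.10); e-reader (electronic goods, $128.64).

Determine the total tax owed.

$26.59

Poetry collection $16.39: books → 3.25% → $0.53
Nightstand $100.31: furniture → 5% → $5.02
Bookshelf $247.07: furniture → 5% → $12.35
Road atlas $20.10: books → 3.25% → $0.65
E-reader $128.64: electronic goods → 6.25% → $8.04
Total tax = $0.53 + $5.02 + $12.35 + $0.65 + $8.04 = $26.59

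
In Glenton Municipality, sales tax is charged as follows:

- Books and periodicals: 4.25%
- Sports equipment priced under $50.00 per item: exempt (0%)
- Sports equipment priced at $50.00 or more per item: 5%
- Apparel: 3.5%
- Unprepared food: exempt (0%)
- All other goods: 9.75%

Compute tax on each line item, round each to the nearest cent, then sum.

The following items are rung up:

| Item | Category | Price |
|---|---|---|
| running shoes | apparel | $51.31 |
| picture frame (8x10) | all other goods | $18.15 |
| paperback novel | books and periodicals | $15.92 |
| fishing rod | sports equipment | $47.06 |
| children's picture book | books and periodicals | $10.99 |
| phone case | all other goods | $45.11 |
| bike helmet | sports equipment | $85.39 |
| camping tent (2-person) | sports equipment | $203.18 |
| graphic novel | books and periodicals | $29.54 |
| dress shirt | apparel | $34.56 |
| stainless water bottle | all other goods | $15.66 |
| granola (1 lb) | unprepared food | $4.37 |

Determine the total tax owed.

$27.55

Running shoes $51.31: apparel → 3.5% → $1.80
Picture frame (8x10) $18.15: all other goods → 9.75% → $1.77
Paperback novel $15.92: books and periodicals → 4.25% → $0.68
Fishing rod $47.06: sports equipment, under $50.00 → 0% → $0.00
Children's picture book $10.99: books and periodicals → 4.25% → $0.47
Phone case $45.11: all other goods → 9.75% → $4.40
Bike helmet $85.39: sports equipment, $50.00 or more → 5% → $4.27
Camping tent (2-person) $203.18: sports equipment, $50.00 or more → 5% → $10.16
Graphic novel $29.54: books and periodicals → 4.25% → $1.26
Dress shirt $34.56: apparel → 3.5% → $1.21
Stainless water bottle $15.66: all other goods → 9.75% → $1.53
Granola (1 lb) $4.37: unprepared food → 0% → $0.00
Total tax = $1.80 + $1.77 + $0.68 + $0.47 + $4.40 + $4.27 + $10.16 + $1.26 + $1.21 + $1.53 = $27.55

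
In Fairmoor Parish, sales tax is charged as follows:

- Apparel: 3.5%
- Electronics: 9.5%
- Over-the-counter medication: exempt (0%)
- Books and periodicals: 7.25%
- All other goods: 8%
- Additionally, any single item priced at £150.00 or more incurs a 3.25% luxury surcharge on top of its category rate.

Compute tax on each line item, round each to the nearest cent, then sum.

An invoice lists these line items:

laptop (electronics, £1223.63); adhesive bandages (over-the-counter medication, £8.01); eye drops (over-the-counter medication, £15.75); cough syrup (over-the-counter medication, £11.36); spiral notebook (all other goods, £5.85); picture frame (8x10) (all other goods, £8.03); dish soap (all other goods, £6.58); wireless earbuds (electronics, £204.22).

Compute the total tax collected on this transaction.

£183.69

Laptop £1223.63: electronics → 9.5% + 3.25% surcharge = 12.75% → £156.01
Adhesive bandages £8.01: over-the-counter medication → 0% → £0.00
Eye drops £15.75: over-the-counter medication → 0% → £0.00
Cough syrup £11.36: over-the-counter medication → 0% → £0.00
Spiral notebook £5.85: all other goods → 8% → £0.47
Picture frame (8x10) £8.03: all other goods → 8% → £0.64
Dish soap £6.58: all other goods → 8% → £0.53
Wireless earbuds £204.22: electronics → 9.5% + 3.25% surcharge = 12.75% → £26.04
Total tax = £156.01 + £0.47 + £0.64 + £0.53 + £26.04 = £183.69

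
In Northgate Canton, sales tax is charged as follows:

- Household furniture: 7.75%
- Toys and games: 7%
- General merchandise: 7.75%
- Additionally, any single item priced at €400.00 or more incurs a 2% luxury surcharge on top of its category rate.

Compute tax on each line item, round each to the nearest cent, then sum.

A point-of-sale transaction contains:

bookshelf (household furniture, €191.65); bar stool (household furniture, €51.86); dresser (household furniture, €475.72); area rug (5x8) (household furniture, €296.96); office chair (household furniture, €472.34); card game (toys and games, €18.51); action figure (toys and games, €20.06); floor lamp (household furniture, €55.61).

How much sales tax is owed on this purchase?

Bookshelf €191.65: household furniture → 7.75% → €14.85
Bar stool €51.86: household furniture → 7.75% → €4.02
Dresser €475.72: household furniture → 7.75% + 2% surcharge = 9.75% → €46.38
Area rug (5x8) €296.96: household furniture → 7.75% → €23.01
Office chair €472.34: household furniture → 7.75% + 2% surcharge = 9.75% → €46.05
Card game €18.51: toys and games → 7% → €1.30
Action figure €20.06: toys and games → 7% → €1.40
Floor lamp €55.61: household furniture → 7.75% → €4.31
Total tax = €14.85 + €4.02 + €46.38 + €23.01 + €46.05 + €1.30 + €1.40 + €4.31 = €141.32

€141.32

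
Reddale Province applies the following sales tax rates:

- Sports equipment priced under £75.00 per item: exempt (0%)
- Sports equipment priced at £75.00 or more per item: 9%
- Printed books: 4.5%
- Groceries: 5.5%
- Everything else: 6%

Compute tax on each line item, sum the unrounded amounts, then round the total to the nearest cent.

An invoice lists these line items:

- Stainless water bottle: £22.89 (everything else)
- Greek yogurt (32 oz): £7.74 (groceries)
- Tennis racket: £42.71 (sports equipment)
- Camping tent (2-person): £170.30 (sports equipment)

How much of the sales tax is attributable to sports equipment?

£15.33

Tennis racket £42.71: sports equipment, under £75.00 → 0% → £0.00
Camping tent (2-person) £170.30: sports equipment, £75.00 or more → 9% → £15.327
Tax on sports equipment: unrounded sum = £15.327 → £15.33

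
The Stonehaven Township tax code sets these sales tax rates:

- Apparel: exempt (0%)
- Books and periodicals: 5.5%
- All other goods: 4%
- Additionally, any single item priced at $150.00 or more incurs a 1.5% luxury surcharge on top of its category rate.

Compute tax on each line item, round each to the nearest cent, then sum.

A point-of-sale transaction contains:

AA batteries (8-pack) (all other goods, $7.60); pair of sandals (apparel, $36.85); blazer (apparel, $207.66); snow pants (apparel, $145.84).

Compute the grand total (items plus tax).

AA batteries (8-pack) $7.60: all other goods → 4% → $0.30
Pair of sandals $36.85: apparel → 0% → $0.00
Blazer $207.66: apparel → 0% + 1.5% surcharge = 1.5% → $3.11
Snow pants $145.84: apparel → 0% → $0.00
Subtotal = $397.95; tax = $3.41; total due = $401.36

$401.36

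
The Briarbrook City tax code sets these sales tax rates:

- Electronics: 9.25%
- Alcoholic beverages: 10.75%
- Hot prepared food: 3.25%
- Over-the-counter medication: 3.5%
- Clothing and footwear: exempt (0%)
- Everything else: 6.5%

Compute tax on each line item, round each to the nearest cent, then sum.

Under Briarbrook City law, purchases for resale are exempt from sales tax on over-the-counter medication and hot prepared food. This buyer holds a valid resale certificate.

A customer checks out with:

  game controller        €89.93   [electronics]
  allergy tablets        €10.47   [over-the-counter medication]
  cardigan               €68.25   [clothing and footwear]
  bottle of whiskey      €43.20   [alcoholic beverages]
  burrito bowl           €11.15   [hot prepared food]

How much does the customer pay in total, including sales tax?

€235.96

Game controller €89.93: electronics → 9.25% → €8.32
Allergy tablets €10.47: over-the-counter medication, buyer-exempt → 0% → €0.00
Cardigan €68.25: clothing and footwear → 0% → €0.00
Bottle of whiskey €43.20: alcoholic beverages → 10.75% → €4.64
Burrito bowl €11.15: hot prepared food, buyer-exempt → 0% → €0.00
Subtotal = €223.00; tax = €12.96; total due = €235.96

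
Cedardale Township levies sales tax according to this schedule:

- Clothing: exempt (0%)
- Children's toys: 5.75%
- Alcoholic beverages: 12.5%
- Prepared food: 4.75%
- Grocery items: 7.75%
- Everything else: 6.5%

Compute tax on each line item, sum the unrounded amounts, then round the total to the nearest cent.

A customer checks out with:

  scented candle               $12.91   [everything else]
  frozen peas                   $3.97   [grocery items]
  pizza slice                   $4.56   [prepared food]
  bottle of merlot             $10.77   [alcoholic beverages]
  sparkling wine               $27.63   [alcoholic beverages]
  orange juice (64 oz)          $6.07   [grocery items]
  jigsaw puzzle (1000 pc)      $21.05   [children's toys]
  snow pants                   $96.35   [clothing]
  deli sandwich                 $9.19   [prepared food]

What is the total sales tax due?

$8.28

Scented candle $12.91: everything else → 6.5% → $0.83915
Frozen peas $3.97: grocery items → 7.75% → $0.307675
Pizza slice $4.56: prepared food → 4.75% → $0.2166
Bottle of merlot $10.77: alcoholic beverages → 12.5% → $1.34625
Sparkling wine $27.63: alcoholic beverages → 12.5% → $3.45375
Orange juice (64 oz) $6.07: grocery items → 7.75% → $0.470425
Jigsaw puzzle (1000 pc) $21.05: children's toys → 5.75% → $1.210375
Snow pants $96.35: clothing → 0% → $0.00
Deli sandwich $9.19: prepared food → 4.75% → $0.436525
Unrounded tax sum = $8.28075 → $8.28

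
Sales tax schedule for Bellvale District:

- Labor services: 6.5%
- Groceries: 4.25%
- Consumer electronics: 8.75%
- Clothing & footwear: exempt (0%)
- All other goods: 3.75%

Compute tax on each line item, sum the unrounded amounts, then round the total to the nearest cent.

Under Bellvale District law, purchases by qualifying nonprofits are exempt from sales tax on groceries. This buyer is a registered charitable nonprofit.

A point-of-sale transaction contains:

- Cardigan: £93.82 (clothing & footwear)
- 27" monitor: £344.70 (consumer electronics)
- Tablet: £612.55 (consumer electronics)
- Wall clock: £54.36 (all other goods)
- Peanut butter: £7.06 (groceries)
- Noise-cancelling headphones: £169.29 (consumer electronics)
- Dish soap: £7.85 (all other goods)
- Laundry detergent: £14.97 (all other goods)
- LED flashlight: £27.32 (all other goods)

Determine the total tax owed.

£102.49

Cardigan £93.82: clothing & footwear → 0% → £0.00
27" monitor £344.70: consumer electronics → 8.75% → £30.16125
Tablet £612.55: consumer electronics → 8.75% → £53.598125
Wall clock £54.36: all other goods → 3.75% → £2.0385
Peanut butter £7.06: groceries, buyer-exempt → 0% → £0.00
Noise-cancelling headphones £169.29: consumer electronics → 8.75% → £14.812875
Dish soap £7.85: all other goods → 3.75% → £0.294375
Laundry detergent £14.97: all other goods → 3.75% → £0.561375
LED flashlight £27.32: all other goods → 3.75% → £1.0245
Unrounded tax sum = £102.491 → £102.49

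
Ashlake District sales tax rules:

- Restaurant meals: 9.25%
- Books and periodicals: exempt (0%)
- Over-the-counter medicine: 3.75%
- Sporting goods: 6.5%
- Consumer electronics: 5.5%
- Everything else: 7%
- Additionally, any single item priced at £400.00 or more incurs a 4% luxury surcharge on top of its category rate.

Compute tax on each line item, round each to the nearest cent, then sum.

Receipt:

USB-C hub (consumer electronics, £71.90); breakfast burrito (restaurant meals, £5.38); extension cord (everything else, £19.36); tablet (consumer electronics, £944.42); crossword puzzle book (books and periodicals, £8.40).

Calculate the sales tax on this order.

£95.53

USB-C hub £71.90: consumer electronics → 5.5% → £3.95
Breakfast burrito £5.38: restaurant meals → 9.25% → £0.50
Extension cord £19.36: everything else → 7% → £1.36
Tablet £944.42: consumer electronics → 5.5% + 4% surcharge = 9.5% → £89.72
Crossword puzzle book £8.40: books and periodicals → 0% → £0.00
Total tax = £3.95 + £0.50 + £1.36 + £89.72 = £95.53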